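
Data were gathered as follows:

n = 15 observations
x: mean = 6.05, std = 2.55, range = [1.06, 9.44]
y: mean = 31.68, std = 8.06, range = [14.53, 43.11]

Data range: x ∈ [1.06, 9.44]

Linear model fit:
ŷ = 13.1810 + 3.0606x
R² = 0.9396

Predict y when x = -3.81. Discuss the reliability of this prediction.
ŷ = 1.5201, but this is extrapolation (below the data range [1.06, 9.44]) and may be unreliable.

Prediction calculation:
ŷ = 13.1810 + 3.0606 × (-3.81)
ŷ = 1.5201

Reliability:
- Data range: x ∈ [1.06, 9.44]
- Prediction point: x = -3.81 is 4.87 units below the observed range → this is EXTRAPOLATION, not interpolation

Why that matters here:
- The standard error of prediction grows with (x − x̄)², and x = -3.81 is far from x̄ = 6.05
- Real relationships often flatten, saturate, or turn nonlinear at extremes
- There are no observations near this x to validate the fitted line there

Report the number if required, but flag clearly that it is an extrapolation.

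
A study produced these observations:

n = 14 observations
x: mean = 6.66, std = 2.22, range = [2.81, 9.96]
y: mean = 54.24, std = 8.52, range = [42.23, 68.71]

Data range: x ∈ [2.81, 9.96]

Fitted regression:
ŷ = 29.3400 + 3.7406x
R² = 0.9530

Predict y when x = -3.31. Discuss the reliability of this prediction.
The equation gives ŷ = 16.9586; however x = -3.31 is 6.12 units below the observed range, so this extrapolated value should not be trusted.

Prediction calculation:
ŷ = 29.3400 + 3.7406 × (-3.31)
ŷ = 16.9586

Reliability:
- Data range: x ∈ [2.81, 9.96]
- Prediction point: x = -3.31 is 6.12 units below the observed range → this is EXTRAPOLATION, not interpolation

Why that matters here:
- The standard error of prediction grows with (x − x̄)², and x = -3.31 is far from x̄ = 6.66
- R² describes fit only over the sampled x values; it says nothing about behaviour beyond them

The R² = 0.9530 only validates the fit within [2.81, 9.96]; treat ŷ = 16.9586 with caution.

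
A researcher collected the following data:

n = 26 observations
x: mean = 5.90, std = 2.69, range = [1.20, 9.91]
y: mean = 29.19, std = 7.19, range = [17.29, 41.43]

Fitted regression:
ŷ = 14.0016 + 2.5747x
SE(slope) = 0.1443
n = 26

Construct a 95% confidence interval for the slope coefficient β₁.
The 95% CI for β₁ is (2.2769, 2.8725)

Confidence interval for the slope:

The 95% CI for β₁ is: β̂₁ ± t*(α/2, n-2) × SE(β̂₁)

Step 1: Find critical t-value
- Confidence level = 0.95
- Degrees of freedom = n - 2 = 26 - 2 = 24
- t*(α/2, 24) = 2.0639

Step 2: Calculate margin of error
Margin = 2.0639 × 0.1443 = 0.2978

Step 3: Construct interval
CI = 2.5747 ± 0.2978
CI = (2.2769, 2.8725)

Interpretation: each one-unit increase in x is associated with a change in mean y of between 2.2769 and 2.8725, with 95% confidence.
Both endpoints are positive, so the data support a genuinely positive slope at this confidence level.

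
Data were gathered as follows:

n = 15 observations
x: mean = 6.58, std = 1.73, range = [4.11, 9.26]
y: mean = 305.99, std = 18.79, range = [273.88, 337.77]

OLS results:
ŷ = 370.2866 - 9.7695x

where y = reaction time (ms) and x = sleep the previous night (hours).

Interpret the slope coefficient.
For each additional hour of sleep, predicted reaction time decreases by approximately 9.7695 ms.

The slope β₁ = -9.7695 gives the rate at which the fitted reaction time changes with sleep.

Interpretation:
- Sleep up by 1 hour → predicted reaction time decreases by 9.7695 ms
- This is a linear approximation: the same per-unit change is assumed across the whole observed x range

(β₀ = 370.2866 is the fitted value at x = 0 and is not part of the slope interpretation.)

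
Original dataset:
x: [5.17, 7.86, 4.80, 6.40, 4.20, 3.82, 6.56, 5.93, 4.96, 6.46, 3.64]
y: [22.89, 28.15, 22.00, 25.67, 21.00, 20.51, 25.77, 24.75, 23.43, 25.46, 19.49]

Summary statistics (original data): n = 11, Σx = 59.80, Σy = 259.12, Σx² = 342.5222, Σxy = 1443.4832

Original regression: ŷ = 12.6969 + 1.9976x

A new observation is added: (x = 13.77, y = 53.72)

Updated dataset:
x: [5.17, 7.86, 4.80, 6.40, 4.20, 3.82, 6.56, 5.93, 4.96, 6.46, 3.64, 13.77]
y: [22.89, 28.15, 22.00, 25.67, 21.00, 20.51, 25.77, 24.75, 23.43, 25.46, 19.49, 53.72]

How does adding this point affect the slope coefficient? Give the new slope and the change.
The slope changes from 1.9976 to 3.2709 (change of +1.2733, or +63.7%).

The new point has HIGH LEVERAGE: x = 13.77 is far from the original mean x̄ = 59.80/11 ≈ 5.44 (original range [3.64, 7.86]).

Step 1: Update the sums with the new point (n goes from 11 to 12)
Σx  = 59.80 + 13.77 = 73.57
Σy  = 259.12 + 53.72 = 312.84
Σx² = 342.5222 + 13.77² = 342.5222 + 189.6129 = 532.1351
Σxy = 1443.4832 + 13.77×53.72 = 1443.4832 + 739.7244 = 2183.2076

Step 2: Recompute the slope with b₁ = (nΣxy − ΣxΣy) / (nΣx² − (Σx)²)
Numerator   = 12×2183.2076 − 73.57×312.84 = 26198.4912 − 23015.6388 = 3182.8524
Denominator = 12×532.1351 − 73.57² = 6385.6212 − 5412.5449 = 973.0763
b₁(new) = 3182.8524 / 973.0763 = 3.2709

(Same formula on the original sums: (11×1443.4832 − 59.80×259.12) / (11×342.5222 − 59.80²) = 382.9392 / 191.7042 = 1.9976, matching the given fit.)

Step 3: Change in slope
Δβ₁ = 3.2709 − 1.9976 = +1.2733
Relative change = +1.2733 / 1.9976 × 100% = +63.7%
→ the slope increases when the point is added.

A high-leverage point only changes the slope if it is off the original line; here y = 53.72 is above the original trend, so the slope increases.
In practice: check such a point for data-entry or measurement error; examine leverage (hᵢ) and Cook's distance rather than deleting it automatically.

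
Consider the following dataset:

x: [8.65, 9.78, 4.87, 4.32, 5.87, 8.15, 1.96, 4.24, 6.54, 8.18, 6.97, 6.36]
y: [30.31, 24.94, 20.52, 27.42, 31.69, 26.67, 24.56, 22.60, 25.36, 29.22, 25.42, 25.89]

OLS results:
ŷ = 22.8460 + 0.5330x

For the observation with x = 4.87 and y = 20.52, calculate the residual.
Residual = -4.9217

The residual is the difference between the actual value and the predicted value:

Residual = y - ŷ

Step 1: Calculate predicted value
ŷ = 22.8460 + 0.5330 × 4.87
ŷ = 25.4417

Step 2: Calculate residual
Residual = 20.52 - 25.4417
Residual = -4.9217

Sign check: y < ŷ, so the point is below the line and the fit overestimates here.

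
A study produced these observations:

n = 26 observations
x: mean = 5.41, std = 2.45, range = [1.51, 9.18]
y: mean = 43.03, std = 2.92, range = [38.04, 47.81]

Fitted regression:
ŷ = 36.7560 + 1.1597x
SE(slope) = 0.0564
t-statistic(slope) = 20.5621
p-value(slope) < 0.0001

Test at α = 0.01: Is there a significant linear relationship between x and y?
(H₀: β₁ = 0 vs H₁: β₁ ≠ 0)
Since p-value < 0.0001 < α = 0.01, reject H₀ — the slope is significantly different from 0.

Hypothesis test for the slope coefficient:

H₀: β₁ = 0 (no linear relationship)
H₁: β₁ ≠ 0 (linear relationship exists)

Test statistic: t = β̂₁ / SE(β̂₁) = 1.1597 / 0.0564 = 20.5621

p < 0.0001: how often a slope estimate this far from 0 (in SE units) would arise by chance if β₁ were truly 0.

Decision rule: reject H₀ if p-value < α.
p-value < 0.0001 < α = 0.01 → reject H₀.

There is sufficient evidence at the 1% significance level to conclude that a linear relationship exists between x and y.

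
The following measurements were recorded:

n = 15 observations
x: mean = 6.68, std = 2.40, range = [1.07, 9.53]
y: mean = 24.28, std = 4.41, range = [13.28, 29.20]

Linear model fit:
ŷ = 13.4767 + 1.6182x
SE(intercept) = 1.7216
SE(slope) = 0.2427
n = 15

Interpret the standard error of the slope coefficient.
The slope 1.6182 is pinned down to within about ±0.2427 (one SE) by these data — relative uncertainty 15.0%, i.e. precise.

What SE measures:
- The standard error quantifies the sampling variability of the coefficient estimate
- It is the estimated standard deviation of β̂₁ across hypothetical repeated samples of the same size
- Smaller SE → more precise estimate

Relative precision:
- SE / |β̂₁| = 0.2427 / 1.6182 = 15.0%
- Rule of thumb (under 20%: precise; 20% to under 50%: moderately precise; 50% or more: imprecise) → precise

Link to interval estimation: a confidence interval for β₁ is β̂₁ ± t* × 0.2427, so SE sets the half-width per unit of t*.

What drives SE(β̂₁): wider spread of x values → smaller SE; more residual scatter → larger SE; larger n (here n = 15) → smaller SE.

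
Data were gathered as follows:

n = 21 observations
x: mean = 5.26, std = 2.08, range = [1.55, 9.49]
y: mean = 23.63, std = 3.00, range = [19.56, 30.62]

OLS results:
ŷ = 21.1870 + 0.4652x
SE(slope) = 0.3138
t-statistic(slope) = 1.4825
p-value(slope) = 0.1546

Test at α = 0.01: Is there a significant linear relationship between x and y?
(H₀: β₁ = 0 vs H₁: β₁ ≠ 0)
Fail to reject H₀: p-value = 0.1546 ≥ α = 0.01. The linear relationship is not significant at the 1% level.

Hypothesis test for the slope coefficient:

H₀: β₁ = 0 (no linear relationship)
H₁: β₁ ≠ 0 (linear relationship exists)

Test statistic: t = β̂₁ / SE(β̂₁) = 0.4652 / 0.3138 = 1.4825

p = 0.1546: how often a slope estimate this far from 0 (in SE units) would arise by chance if β₁ were truly 0.

Decision rule: reject H₀ if p-value < α.
p-value = 0.1546 ≥ α = 0.01 → fail to reject H₀.

Conclusion: the linear association between x and y is not significant at the 1% level.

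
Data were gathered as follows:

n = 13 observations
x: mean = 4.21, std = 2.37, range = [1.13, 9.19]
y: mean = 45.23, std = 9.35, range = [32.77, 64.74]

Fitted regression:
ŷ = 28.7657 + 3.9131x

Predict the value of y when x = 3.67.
ŷ = 43.1268

Plug x = 3.67 into the fitted line:

ŷ = 28.7657 + 3.9131 × 3.67
ŷ = 28.7657 + 14.3611
ŷ = 43.1268

This is a point prediction; actual observations scatter around it by roughly the residual standard deviation.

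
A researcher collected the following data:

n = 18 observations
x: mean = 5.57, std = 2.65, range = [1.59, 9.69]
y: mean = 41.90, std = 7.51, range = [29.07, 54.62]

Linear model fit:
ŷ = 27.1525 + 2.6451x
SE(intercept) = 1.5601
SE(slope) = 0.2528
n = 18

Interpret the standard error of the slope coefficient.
SE(slope) = 0.2528 measures the uncertainty in the estimated slope. The coefficient is estimated precisely (SE/|β̂₁| = 9.6%).

SE(β̂₁) = 0.2528 says: if we drew many samples of n = 18 from the same population and refit each time, the fitted slopes would scatter with a standard deviation of roughly 0.2528 around the true β₁.

Relative precision:
- SE / |β̂₁| = 0.2528 / 2.6451 = 9.6%
- Rule of thumb (under 20%: precise; 20% to under 50%: moderately precise; 50% or more: imprecise) → precise

Link to the t-test: t = β̂₁ / SE(β̂₁) = 2.6451 / 0.2528 = 10.4632, the statistic for H₀: β₁ = 0.

What drives SE(β̂₁): larger n (here n = 18) → smaller SE; wider spread of x values → smaller SE.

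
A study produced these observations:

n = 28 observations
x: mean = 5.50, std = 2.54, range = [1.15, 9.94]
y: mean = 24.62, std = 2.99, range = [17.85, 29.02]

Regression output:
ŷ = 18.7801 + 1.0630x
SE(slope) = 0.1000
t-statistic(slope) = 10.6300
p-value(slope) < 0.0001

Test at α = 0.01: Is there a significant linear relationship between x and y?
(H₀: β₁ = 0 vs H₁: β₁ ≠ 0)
Reject H₀: p-value < 0.0001 < α = 0.01. The linear relationship is significant at the 1% level.

Hypothesis test for the slope coefficient:

H₀: β₁ = 0 (no linear relationship)
H₁: β₁ ≠ 0 (linear relationship exists)

Test statistic: t = β̂₁ / SE(β̂₁) = 1.0630 / 0.1000 = 10.6300

p < 0.0001: how often a slope estimate this far from 0 (in SE units) would arise by chance if β₁ were truly 0.

Decision rule: reject H₀ if p-value < α.
p-value < 0.0001 < α = 0.01 → reject H₀.

There is sufficient evidence at the 1% significance level to conclude that a linear relationship exists between x and y.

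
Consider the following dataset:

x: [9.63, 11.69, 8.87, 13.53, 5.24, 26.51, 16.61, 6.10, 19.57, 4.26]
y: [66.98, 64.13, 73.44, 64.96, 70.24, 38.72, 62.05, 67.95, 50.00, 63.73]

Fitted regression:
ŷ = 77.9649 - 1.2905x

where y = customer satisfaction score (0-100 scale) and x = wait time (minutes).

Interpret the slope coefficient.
An increase of one minute in wait time is associated with a 1.2905 points decrease in predicted satisfaction score.

The slope β₁ = -1.2905 gives the rate at which the fitted satisfaction score changes with wait time.

Interpretation:
- Wait time up by 1 minute → predicted satisfaction score decreases by 1.2905 points
- This is a linear approximation: the same per-unit change is assumed across the whole observed x range
- The slope describes association in these data, not necessarily a causal effect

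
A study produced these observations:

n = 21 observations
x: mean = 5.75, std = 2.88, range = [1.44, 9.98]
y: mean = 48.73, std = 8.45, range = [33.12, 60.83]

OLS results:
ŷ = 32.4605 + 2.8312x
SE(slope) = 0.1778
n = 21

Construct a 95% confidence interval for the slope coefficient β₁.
The 95% CI for β₁ is (2.4591, 3.2033)

Confidence interval for the slope:

The 95% CI for β₁ is: β̂₁ ± t*(α/2, n-2) × SE(β̂₁)

Step 1: Find critical t-value
- Confidence level = 0.95
- Degrees of freedom = n - 2 = 21 - 2 = 19
- t*(α/2, 19) = 2.0930

Step 2: Calculate margin of error
Margin = 2.0930 × 0.1778 = 0.3721

Step 3: Construct interval
CI = 2.8312 ± 0.3721
CI = (2.4591, 3.2033)

Interpretation: intervals built this way capture the true β₁ in 95% of repeated samples; here the plausible range for the per-unit effect of x on y is 2.4591 to 3.2033.
The interval does not include 0, suggesting a significant linear relationship.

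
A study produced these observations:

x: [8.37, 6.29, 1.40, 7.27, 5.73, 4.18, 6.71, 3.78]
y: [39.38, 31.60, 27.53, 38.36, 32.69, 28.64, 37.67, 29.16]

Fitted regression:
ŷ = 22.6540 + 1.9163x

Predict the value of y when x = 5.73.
ŷ = 33.6344

To predict y for x = 5.73, substitute into the regression equation:

ŷ = 22.6540 + 1.9163 × 5.73
ŷ = 22.6540 + 10.9804
ŷ = 33.6344

This is a point prediction; actual observations scatter around it by roughly the residual standard deviation.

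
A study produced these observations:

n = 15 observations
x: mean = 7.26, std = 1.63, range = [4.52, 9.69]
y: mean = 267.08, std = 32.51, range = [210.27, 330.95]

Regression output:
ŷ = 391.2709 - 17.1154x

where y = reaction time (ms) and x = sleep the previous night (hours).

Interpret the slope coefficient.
For each additional hour of sleep, predicted reaction time decreases by approximately 17.1154 ms.

The slope β₁ = -17.1154 gives the rate at which the fitted reaction time changes with sleep.

Interpretation:
- Sleep up by 1 hour → predicted reaction time decreases by 17.1154 ms
- The effect is assumed constant over the observed range of x (linearity)
- The slope describes association in these data, not necessarily a causal effect

(β₀ = 391.2709 is the fitted value at x = 0 and is not part of the slope interpretation.)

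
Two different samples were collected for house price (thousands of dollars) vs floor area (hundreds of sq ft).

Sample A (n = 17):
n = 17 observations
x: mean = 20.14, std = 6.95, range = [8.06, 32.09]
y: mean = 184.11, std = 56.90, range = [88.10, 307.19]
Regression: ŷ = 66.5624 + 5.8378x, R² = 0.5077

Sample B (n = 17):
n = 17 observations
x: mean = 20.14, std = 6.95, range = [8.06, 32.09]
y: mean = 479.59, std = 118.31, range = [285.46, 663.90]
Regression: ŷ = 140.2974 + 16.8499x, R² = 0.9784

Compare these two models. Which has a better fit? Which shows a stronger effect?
Model B has the better fit (R² = 0.9784 vs 0.5077). Model B shows the stronger effect (|β₁| = 16.8499 vs 5.8378).

Model Comparison:

Which explains more variance? (R²)
- Model A: R² = 0.5077 → 50.77% of variance in house price explained
- Model B: R² = 0.9784 → 97.84% of variance in house price explained
- 0.9784 > 0.5077 → Model B has the better fit

Which has the larger per-hundred sq ft effect? (|β₁|)
- Model A: β₁ = 5.8378 → predicted house price rises 5.8378 thousand dollars per additional hundred sq ft of floor area
- Model B: β₁ = 16.8499 → predicted house price rises 16.8499 thousand dollars per additional hundred sq ft of floor area
- |5.8378| < |16.8499| → Model B shows the stronger marginal effect

Notes:
- A steeper slope doesn't make a better model if the scatter around the line is large.
- The two samples could reflect different populations, time periods, or measurement quality.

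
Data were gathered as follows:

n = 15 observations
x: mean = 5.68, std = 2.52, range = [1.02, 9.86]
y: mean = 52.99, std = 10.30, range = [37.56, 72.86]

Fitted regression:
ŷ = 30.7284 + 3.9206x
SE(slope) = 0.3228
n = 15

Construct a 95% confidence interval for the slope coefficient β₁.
The 95% CI for β₁ is (3.2232, 4.6180)

Confidence interval for the slope:

The 95% CI for β₁ is: β̂₁ ± t*(α/2, n-2) × SE(β̂₁)

Step 1: Find critical t-value
- Confidence level = 0.95
- Degrees of freedom = n - 2 = 15 - 2 = 13
- t*(α/2, 13) = 2.1604

Step 2: Calculate margin of error
Margin = 2.1604 × 0.3228 = 0.6974

Step 3: Construct interval
CI = 3.9206 ± 0.6974
CI = (3.2232, 4.6180)

Interpretation: intervals built this way capture the true β₁ in 95% of repeated samples; here the plausible range for the per-unit effect of x on y is 3.2232 to 4.6180.
Both endpoints are positive, so the data support a genuinely positive slope at this confidence level.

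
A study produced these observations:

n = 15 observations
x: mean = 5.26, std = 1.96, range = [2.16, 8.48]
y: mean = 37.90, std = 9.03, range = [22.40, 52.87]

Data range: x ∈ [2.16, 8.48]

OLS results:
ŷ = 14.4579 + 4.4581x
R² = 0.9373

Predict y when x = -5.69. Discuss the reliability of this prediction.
The equation gives ŷ = -10.9087; however x = -5.69 is 7.85 units below the observed range, so this extrapolated value should not be trusted.

Prediction calculation:
ŷ = 14.4579 + 4.4581 × (-5.69)
ŷ = -10.9087

Reliability:
- Data range: x ∈ [2.16, 8.48]
- Prediction point: x = -5.69 is 7.85 units below the observed range → this is EXTRAPOLATION, not interpolation

Why that matters here:
- There are no observations near this x to validate the fitted line there
- Real relationships often flatten, saturate, or turn nonlinear at extremes

Report the number if required, but flag clearly that it is an extrapolation.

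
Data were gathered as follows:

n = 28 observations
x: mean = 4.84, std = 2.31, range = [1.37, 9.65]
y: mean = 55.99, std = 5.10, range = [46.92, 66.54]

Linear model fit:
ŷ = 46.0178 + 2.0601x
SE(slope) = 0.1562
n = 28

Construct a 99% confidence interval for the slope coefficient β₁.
The 99% CI for β₁ is (1.6261, 2.4941)

Confidence interval for the slope:

The 99% CI for β₁ is: β̂₁ ± t*(α/2, n-2) × SE(β̂₁)

Step 1: Find critical t-value
- Confidence level = 0.99
- Degrees of freedom = n - 2 = 28 - 2 = 26
- t*(α/2, 26) = 2.7787

Step 2: Calculate margin of error
Margin = 2.7787 × 0.1562 = 0.4340

Step 3: Construct interval
CI = 2.0601 ± 0.4340
CI = (1.6261, 2.4941)

Interpretation: intervals built this way capture the true β₁ in 99% of repeated samples; here the plausible range for the per-unit effect of x on y is 1.6261 to 2.4941.
The interval does not include 0, suggesting a significant linear relationship.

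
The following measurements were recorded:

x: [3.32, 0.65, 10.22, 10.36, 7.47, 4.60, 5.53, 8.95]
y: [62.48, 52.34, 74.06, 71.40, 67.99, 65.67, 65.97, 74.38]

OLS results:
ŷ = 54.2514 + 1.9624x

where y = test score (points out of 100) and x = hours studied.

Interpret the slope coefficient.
On average, test score is about 1.9624 points higher for every extra hour of study time.

The slope β₁ = 1.9624 gives the rate at which the fitted test score changes with study time.

Interpretation:
- Study time up by 1 hour → predicted test score increases by 1.9624 points
- The effect is assumed constant over the observed range of x (linearity)
- The slope describes association in these data, not necessarily a causal effect

(β₀ = 54.2514 is the fitted value at x = 0 and is not part of the slope interpretation.)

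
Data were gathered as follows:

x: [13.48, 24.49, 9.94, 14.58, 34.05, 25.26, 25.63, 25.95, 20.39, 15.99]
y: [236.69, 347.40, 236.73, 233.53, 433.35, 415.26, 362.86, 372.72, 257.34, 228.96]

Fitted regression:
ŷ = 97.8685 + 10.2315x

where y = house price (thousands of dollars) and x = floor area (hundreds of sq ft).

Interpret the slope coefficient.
On average, house price is about 10.2315 thousand dollars higher for every extra hundred sq ft of floor area.

The slope coefficient β₁ = 10.2315 represents the marginal effect of floor area on house price.

Interpretation:
- Floor area up by 1 hundred sq ft → predicted house price increases by 10.2315 thousand dollars
- This is a linear approximation: the same per-unit change is assumed across the whole observed x range
- The sign (+) gives the direction; the magnitude 10.2315 gives the size of the effect per hundred sq ft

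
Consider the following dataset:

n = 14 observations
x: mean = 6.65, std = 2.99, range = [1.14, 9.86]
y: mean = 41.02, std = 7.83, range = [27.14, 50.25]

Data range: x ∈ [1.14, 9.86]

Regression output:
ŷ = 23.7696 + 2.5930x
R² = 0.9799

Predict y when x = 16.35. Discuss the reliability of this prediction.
ŷ = 66.1652 (extrapolation — x = 16.35 lies outside [1.14, 9.86], so reliability is low).

Prediction calculation:
ŷ = 23.7696 + 2.5930 × 16.35
ŷ = 66.1652

Reliability:
- Data range: x ∈ [1.14, 9.86]
- Prediction point: x = 16.35 is 6.49 units above the observed range → this is EXTRAPOLATION, not interpolation

Why that matters here:
- There are no observations near this x to validate the fitted line there
- The linear relationship may not hold outside the observed range

The R² = 0.9799 only validates the fit within [1.14, 9.86]; treat ŷ = 66.1652 with caution.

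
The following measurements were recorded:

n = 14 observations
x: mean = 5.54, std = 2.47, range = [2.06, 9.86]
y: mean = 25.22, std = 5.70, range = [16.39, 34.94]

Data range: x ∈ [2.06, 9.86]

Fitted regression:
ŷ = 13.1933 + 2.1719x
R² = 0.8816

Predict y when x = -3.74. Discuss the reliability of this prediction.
The equation gives ŷ = 5.0704; however x = -3.74 is 5.80 units below the observed range, so this extrapolated value should not be trusted.

Prediction calculation:
ŷ = 13.1933 + 2.1719 × (-3.74)
ŷ = 5.0704

Reliability:
- Data range: x ∈ [2.06, 9.86]
- Prediction point: x = -3.74 is 5.80 units below the observed range → this is EXTRAPOLATION, not interpolation

Why that matters here:
- R² describes fit only over the sampled x values; it says nothing about behaviour beyond them
- The linear relationship may not hold outside the observed range

A defensible statement: 'if the linear trend continued to x = -3.74, y would be about 5.0704' — the premise is untested.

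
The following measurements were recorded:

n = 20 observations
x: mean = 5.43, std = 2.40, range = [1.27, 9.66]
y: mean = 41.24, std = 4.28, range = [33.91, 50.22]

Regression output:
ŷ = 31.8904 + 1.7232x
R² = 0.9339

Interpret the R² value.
The model explains 93.39% of the variance in y (R² = 0.9339), leaving 6.61% unexplained; the fit is strong.

R² (coefficient of determination) measures the proportion of variance in y explained by the regression model.

Here R² = 0.9339:
- Explained: 93.39% of the variation in y
- Unexplained (residual): 100% − 93.39% = 6.61%
- Rule of thumb (below 0.3 weak; 0.3 to below 0.7 moderate; 0.7 and above strong) → strong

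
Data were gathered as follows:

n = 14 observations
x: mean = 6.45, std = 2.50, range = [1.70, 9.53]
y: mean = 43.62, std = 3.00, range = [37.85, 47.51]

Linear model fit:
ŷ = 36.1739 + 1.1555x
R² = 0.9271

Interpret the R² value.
R² = 0.9271 means 92.71% of the variation in y is explained by the linear relationship with x. This indicates a strong fit.

R² = 1 − SS_res/SS_tot compares the residual scatter to the total scatter of y about its mean.

Here R² = 0.9271:
- Explained: 92.71% of the variation in y
- Unexplained (residual): 100% − 92.71% = 7.29%
- Rule of thumb (below 0.3 weak; 0.3 to below 0.7 moderate; 0.7 and above strong) → strong

Note: R² says nothing about causation, and a high R² does not by itself mean the linear form is appropriate — check the residuals.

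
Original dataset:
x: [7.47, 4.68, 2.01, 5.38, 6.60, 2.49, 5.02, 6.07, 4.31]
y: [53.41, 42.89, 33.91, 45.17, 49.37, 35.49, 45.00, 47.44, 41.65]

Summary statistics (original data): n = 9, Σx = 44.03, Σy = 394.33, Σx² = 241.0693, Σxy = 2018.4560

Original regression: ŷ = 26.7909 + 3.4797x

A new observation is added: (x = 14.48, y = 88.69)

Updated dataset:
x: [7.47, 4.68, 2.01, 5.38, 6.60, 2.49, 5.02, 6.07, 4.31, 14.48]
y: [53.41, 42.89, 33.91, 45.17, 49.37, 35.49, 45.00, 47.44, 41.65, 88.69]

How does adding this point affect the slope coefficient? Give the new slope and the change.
New slope β₁ = 4.3962 versus 3.4797 before: a change of +0.9165 (+26.3%).

The new point has HIGH LEVERAGE: x = 14.48 is far from the original mean x̄ = 44.03/9 ≈ 4.89 (original range [2.01, 7.47]).

Step 1: Update the sums with the new point (n goes from 9 to 10)
Σx  = 44.03 + 14.48 = 58.51
Σy  = 394.33 + 88.69 = 483.02
Σx² = 241.0693 + 14.48² = 241.0693 + 209.6704 = 450.7397
Σxy = 2018.4560 + 14.48×88.69 = 2018.4560 + 1284.2312 = 3302.6872

Step 2: Recompute the slope with b₁ = (nΣxy − ΣxΣy) / (nΣx² − (Σx)²)
Numerator   = 10×3302.6872 − 58.51×483.02 = 33026.8720 − 28261.5002 = 4765.3718
Denominator = 10×450.7397 − 58.51² = 4507.3970 − 3423.4201 = 1083.9769
b₁(new) = 4765.3718 / 1083.9769 = 4.3962

(Same formula on the original sums: (9×2018.4560 − 44.03×394.33) / (9×241.0693 − 44.03²) = 803.7541 / 230.9828 = 3.4797, matching the given fit.)

Step 3: Change in slope
Δβ₁ = 4.3962 − 3.4797 = +0.9165
Relative change = +0.9165 / 3.4797 × 100% = +26.3%
→ the slope increases when the point is added.

Because the point sits above the extension of the original line at a high-leverage x, it tilts the fit up.
In practice: examine leverage (hᵢ) and Cook's distance rather than deleting it automatically; investigate whether it comes from the same population as the rest of the sample.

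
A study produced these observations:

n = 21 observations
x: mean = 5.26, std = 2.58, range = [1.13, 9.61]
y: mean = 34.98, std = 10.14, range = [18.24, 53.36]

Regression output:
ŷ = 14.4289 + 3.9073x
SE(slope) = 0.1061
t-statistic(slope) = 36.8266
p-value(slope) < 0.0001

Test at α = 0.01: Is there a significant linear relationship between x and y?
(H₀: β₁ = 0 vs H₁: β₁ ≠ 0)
Reject H₀: p-value < 0.0001 < α = 0.01. The linear relationship is significant at the 1% level.

Hypothesis test for the slope coefficient:

H₀: β₁ = 0 (no linear relationship)
H₁: β₁ ≠ 0 (linear relationship exists)

Test statistic: t = β̂₁ / SE(β̂₁) = 3.9073 / 0.1061 = 36.8266

With df = 19, the two-sided p-value for |t| = 36.8266 is <0.0001.

Decision rule: reject H₀ if p-value < α.
p-value < 0.0001 < α = 0.01 → reject H₀.

There is sufficient evidence at the 1% significance level to conclude that a linear relationship exists between x and y.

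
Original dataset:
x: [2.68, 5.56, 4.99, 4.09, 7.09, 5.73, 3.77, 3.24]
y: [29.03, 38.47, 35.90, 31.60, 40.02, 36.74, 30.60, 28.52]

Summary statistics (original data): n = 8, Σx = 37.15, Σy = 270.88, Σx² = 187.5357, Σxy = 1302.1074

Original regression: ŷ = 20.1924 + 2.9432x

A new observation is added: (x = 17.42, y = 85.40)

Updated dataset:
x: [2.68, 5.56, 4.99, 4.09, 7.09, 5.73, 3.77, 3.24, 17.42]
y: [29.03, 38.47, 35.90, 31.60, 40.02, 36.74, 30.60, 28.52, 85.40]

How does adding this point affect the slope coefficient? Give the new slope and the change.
New slope β₁ = 3.9317 versus 2.9432 before: a change of +0.9885 (+33.6%).

x = 17.42 lies well outside the original x-range [2.68, 7.09] (x̄ ≈ 4.64), so this observation has high leverage and can move the slope substantially.

Step 1: Update the sums with the new point (n goes from 8 to 9)
Σx  = 37.15 + 17.42 = 54.57
Σy  = 270.88 + 85.40 = 356.28
Σx² = 187.5357 + 17.42² = 187.5357 + 303.4564 = 490.9921
Σxy = 1302.1074 + 17.42×85.40 = 1302.1074 + 1487.6680 = 2789.7754

Step 2: Recompute the slope with b₁ = (nΣxy − ΣxΣy) / (nΣx² − (Σx)²)
Numerator   = 9×2789.7754 − 54.57×356.28 = 25107.9786 − 19442.1996 = 5665.7790
Denominator = 9×490.9921 − 54.57² = 4418.9289 − 2977.8849 = 1441.0440
b₁(new) = 5665.7790 / 1441.0440 = 3.9317

(Same formula on the original sums: (8×1302.1074 − 37.15×270.88) / (8×187.5357 − 37.15²) = 353.6672 / 120.1631 = 2.9432, matching the given fit.)

Step 3: Change in slope
Δβ₁ = 3.9317 − 2.9432 = +0.9885
Relative change = +0.9885 / 2.9432 × 100% = +33.6%
→ the slope increases when the point is added.

Because the point sits above the extension of the original line at a high-leverage x, it tilts the fit up.
In practice: check such a point for data-entry or measurement error; refit with and without it and report both if conclusions differ.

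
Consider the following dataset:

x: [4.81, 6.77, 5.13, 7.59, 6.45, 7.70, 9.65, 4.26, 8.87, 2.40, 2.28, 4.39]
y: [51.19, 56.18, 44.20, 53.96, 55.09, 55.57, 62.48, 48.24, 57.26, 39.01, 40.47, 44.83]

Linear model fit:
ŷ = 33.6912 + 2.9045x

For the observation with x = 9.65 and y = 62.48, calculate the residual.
Residual = 0.7604

The residual is the difference between the actual value and the predicted value:

Residual = y - ŷ

Step 1: Calculate predicted value
ŷ = 33.6912 + 2.9045 × 9.65
ŷ = 61.7196

Step 2: Calculate residual
Residual = 62.48 - 61.7196
Residual = 0.7604

Interpretation: the model underestimates the actual value by 0.7604 at this point (positive residual → observation lies above the fitted line).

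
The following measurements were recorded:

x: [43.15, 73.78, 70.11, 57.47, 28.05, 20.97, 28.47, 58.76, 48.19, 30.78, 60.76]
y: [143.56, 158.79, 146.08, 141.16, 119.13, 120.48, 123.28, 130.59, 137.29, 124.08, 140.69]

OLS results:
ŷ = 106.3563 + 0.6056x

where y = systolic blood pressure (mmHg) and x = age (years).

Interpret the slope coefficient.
An increase of one year in age is associated with a 0.6056 mmHg increase in predicted blood pressure.

The slope β₁ = 0.6056 gives the rate at which the fitted blood pressure changes with age.

Interpretation:
- Age up by 1 year → predicted blood pressure increases by 0.6056 mmHg
- This is a linear approximation: the same per-unit change is assumed across the whole observed x range
- The sign (+) gives the direction; the magnitude 0.6056 gives the size of the effect per year

The intercept β₀ = 106.3563 is the predicted blood pressure when age = 0; since the smallest observed x is 20.97, this is an extrapolation and mainly anchors the line.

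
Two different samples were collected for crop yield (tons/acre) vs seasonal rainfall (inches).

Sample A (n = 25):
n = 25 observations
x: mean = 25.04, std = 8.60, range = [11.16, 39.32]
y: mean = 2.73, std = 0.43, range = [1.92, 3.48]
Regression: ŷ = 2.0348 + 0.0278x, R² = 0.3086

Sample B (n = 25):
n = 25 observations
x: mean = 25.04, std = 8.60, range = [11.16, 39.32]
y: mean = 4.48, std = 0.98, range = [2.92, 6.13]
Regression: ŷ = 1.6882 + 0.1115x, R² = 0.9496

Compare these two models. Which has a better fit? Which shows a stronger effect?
Model B has the better fit (R² = 0.9496 vs 0.3086). Model B shows the stronger effect (|β₁| = 0.1115 vs 0.0278).

Model Comparison:

Which explains more variance? (R²)
- Model A: R² = 0.3086 → 30.86% of variance in crop yield explained
- Model B: R² = 0.9496 → 94.96% of variance in crop yield explained
- 0.9496 > 0.3086 → Model B has the better fit

Effect size (slope magnitude):
- Model A: β₁ = 0.0278 → predicted crop yield rises 0.0278 tons/acre per additional inch of rainfall
- Model B: β₁ = 0.1115 → predicted crop yield rises 0.1115 tons/acre per additional inch of rainfall
- |0.0278| < |0.1115| → Model B shows the stronger marginal effect

Note: The two samples could reflect different populations, time periods, or measurement quality.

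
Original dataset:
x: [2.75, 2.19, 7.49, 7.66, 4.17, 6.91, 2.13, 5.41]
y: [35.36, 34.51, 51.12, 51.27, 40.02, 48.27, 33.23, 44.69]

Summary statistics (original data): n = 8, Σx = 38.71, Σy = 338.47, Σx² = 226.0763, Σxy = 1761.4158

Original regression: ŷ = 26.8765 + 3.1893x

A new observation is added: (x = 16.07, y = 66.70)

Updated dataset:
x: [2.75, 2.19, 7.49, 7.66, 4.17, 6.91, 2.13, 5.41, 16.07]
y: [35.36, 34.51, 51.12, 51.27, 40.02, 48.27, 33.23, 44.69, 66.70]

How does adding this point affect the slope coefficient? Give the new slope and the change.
New slope β₁ = 2.4332 versus 3.1893 before: a change of -0.7561 (-23.7%).

x = 16.07 lies well outside the original x-range [2.13, 7.66] (x̄ ≈ 4.84), so this observation has high leverage and can move the slope substantially.

Step 1: Update the sums with the new point (n goes from 8 to 9)
Σx  = 38.71 + 16.07 = 54.78
Σy  = 338.47 + 66.70 = 405.17
Σx² = 226.0763 + 16.07² = 226.0763 + 258.2449 = 484.3212
Σxy = 1761.4158 + 16.07×66.70 = 1761.4158 + 1071.8690 = 2833.2848

Step 2: Recompute the slope with b₁ = (nΣxy − ΣxΣy) / (nΣx² − (Σx)²)
Numerator   = 9×2833.2848 − 54.78×405.17 = 25499.5632 − 22195.2126 = 3304.3506
Denominator = 9×484.3212 − 54.78² = 4358.8908 − 3000.8484 = 1358.0424
b₁(new) = 3304.3506 / 1358.0424 = 2.4332

(Same formula on the original sums: (8×1761.4158 − 38.71×338.47) / (8×226.0763 − 38.71²) = 989.1527 / 310.1463 = 3.1893, matching the given fit.)

Step 3: Change in slope
Δβ₁ = 2.4332 − 3.1893 = -0.7561
Relative change = -0.7561 / 3.1893 × 100% = -23.7%
→ the slope decreases when the point is added.

A high-leverage point only changes the slope if it is off the original line; here y = 66.70 is below the original trend, so the slope decreases.
In practice: examine leverage (hᵢ) and Cook's distance rather than deleting it automatically; check such a point for data-entry or measurement error.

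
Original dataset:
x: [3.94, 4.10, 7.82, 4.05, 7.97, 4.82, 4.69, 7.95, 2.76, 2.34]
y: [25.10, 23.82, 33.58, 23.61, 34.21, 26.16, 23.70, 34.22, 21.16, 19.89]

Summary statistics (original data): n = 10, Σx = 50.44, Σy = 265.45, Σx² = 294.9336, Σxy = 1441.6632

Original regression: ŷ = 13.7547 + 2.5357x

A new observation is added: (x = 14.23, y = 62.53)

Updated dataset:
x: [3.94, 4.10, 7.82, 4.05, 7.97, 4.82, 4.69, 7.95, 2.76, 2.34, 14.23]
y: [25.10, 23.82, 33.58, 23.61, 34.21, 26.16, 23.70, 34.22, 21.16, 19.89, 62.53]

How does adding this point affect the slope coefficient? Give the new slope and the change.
New slope β₁ = 3.4399 versus 2.5357 before: a change of +0.9042 (+35.7%).

The new point has HIGH LEVERAGE: x = 14.23 is far from the original mean x̄ = 50.44/10 ≈ 5.04 (original range [2.34, 7.97]).

Step 1: Update the sums with the new point (n goes from 10 to 11)
Σx  = 50.44 + 14.23 = 64.67
Σy  = 265.45 + 62.53 = 327.98
Σx² = 294.9336 + 14.23² = 294.9336 + 202.4929 = 497.4265
Σxy = 1441.6632 + 14.23×62.53 = 1441.6632 + 889.8019 = 2331.4651

Step 2: Recompute the slope with b₁ = (nΣxy − ΣxΣy) / (nΣx² − (Σx)²)
Numerator   = 11×2331.4651 − 64.67×327.98 = 25646.1161 − 21210.4666 = 4435.6495
Denominator = 11×497.4265 − 64.67² = 5471.6915 − 4182.2089 = 1289.4826
b₁(new) = 4435.6495 / 1289.4826 = 3.4399

(Same formula on the original sums: (10×1441.6632 − 50.44×265.45) / (10×294.9336 − 50.44²) = 1027.3340 / 405.1424 = 2.5357, matching the given fit.)

Step 3: Change in slope
Δβ₁ = 3.4399 − 2.5357 = +0.9042
Relative change = +0.9042 / 2.5357 × 100% = +35.7%
→ the slope increases when the point is added.

A high-leverage point only changes the slope if it is off the original line; here y = 62.53 is above the original trend, so the slope increases.
In practice: refit with and without it and report both if conclusions differ; check such a point for data-entry or measurement error.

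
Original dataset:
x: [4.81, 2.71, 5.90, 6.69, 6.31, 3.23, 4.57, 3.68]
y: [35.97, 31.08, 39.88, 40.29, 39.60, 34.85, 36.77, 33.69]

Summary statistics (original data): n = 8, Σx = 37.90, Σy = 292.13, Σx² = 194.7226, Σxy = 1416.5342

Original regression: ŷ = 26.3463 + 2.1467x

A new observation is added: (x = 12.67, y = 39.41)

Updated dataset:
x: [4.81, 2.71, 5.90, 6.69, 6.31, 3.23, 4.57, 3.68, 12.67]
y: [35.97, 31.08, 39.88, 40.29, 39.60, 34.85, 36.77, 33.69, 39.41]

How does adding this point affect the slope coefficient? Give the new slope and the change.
The slope changes from 2.1467 to 0.7450 (change of -1.4017, or -65.3%).

x = 12.67 lies well outside the original x-range [2.71, 6.69] (x̄ ≈ 4.74), so this observation has high leverage and can move the slope substantially.

Step 1: Update the sums with the new point (n goes from 8 to 9)
Σx  = 37.90 + 12.67 = 50.57
Σy  = 292.13 + 39.41 = 331.54
Σx² = 194.7226 + 12.67² = 194.7226 + 160.5289 = 355.2515
Σxy = 1416.5342 + 12.67×39.41 = 1416.5342 + 499.3247 = 1915.8589

Step 2: Recompute the slope with b₁ = (nΣxy − ΣxΣy) / (nΣx² − (Σx)²)
Numerator   = 9×1915.8589 − 50.57×331.54 = 17242.7301 − 16765.9778 = 476.7523
Denominator = 9×355.2515 − 50.57² = 3197.2635 − 2557.3249 = 639.9386
b₁(new) = 476.7523 / 639.9386 = 0.7450

(Same formula on the original sums: (8×1416.5342 − 37.90×292.13) / (8×194.7226 − 37.90²) = 260.5466 / 121.3708 = 2.1467, matching the given fit.)

Step 3: Change in slope
Δβ₁ = 0.7450 − 2.1467 = -1.4017
Relative change = -1.4017 / 2.1467 × 100% = -65.3%
→ the slope decreases when the point is added.

Because the point sits below the extension of the original line at a high-leverage x, it tilts the fit down.
In practice: examine leverage (hᵢ) and Cook's distance rather than deleting it automatically.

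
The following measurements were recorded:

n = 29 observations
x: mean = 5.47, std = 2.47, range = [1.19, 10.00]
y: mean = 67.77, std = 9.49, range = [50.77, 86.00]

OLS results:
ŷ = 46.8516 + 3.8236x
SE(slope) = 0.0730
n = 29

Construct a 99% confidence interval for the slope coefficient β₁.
The 99% CI for β₁ is (3.6213, 4.0259)

Confidence interval for the slope:

The 99% CI for β₁ is: β̂₁ ± t*(α/2, n-2) × SE(β̂₁)

Step 1: Find critical t-value
- Confidence level = 0.99
- Degrees of freedom = n - 2 = 29 - 2 = 27
- t*(α/2, 27) = 2.7707

Step 2: Calculate margin of error
Margin = 2.7707 × 0.0730 = 0.2023

Step 3: Construct interval
CI = 3.8236 ± 0.2023
CI = (3.6213, 4.0259)

Interpretation: each one-unit increase in x is associated with a change in mean y of between 3.6213 and 4.0259, with 99% confidence.
Both endpoints are positive, so the data support a genuinely positive slope at this confidence level.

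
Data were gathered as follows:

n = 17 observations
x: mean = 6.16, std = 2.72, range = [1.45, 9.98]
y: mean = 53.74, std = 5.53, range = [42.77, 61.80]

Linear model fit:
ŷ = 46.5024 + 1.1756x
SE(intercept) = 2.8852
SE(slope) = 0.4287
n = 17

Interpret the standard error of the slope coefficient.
The slope 1.1756 is pinned down to within about ±0.4287 (one SE) by these data — relative uncertainty 36.5%, i.e. moderately precise.

What SE measures:
- The standard error quantifies the sampling variability of the coefficient estimate
- It is the estimated standard deviation of β̂₁ across hypothetical repeated samples of the same size
- Smaller SE → more precise estimate

Relative precision:
- SE / |β̂₁| = 0.4287 / 1.1756 = 36.5%
- Rule of thumb (under 20%: precise; 20% to under 50%: moderately precise; 50% or more: imprecise) → moderately precise

Rough 95% range (±2 SE): 1.1756 ± 0.8574 → (0.3182, 2.0330).

What drives SE(β̂₁): larger n (here n = 17) → smaller SE.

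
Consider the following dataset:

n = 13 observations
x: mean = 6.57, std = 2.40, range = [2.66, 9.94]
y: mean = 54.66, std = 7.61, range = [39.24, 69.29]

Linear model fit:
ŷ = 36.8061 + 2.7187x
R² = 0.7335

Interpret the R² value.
The model explains 73.35% of the variance in y (R² = 0.7335), leaving 26.65% unexplained; the fit is strong.

R² (coefficient of determination) measures the proportion of variance in y explained by the regression model.

Here R² = 0.7335:
- Explained: 73.35% of the variation in y
- Unexplained (residual): 100% − 73.35% = 26.65%
- Rule of thumb (below 0.3 weak; 0.3 to below 0.7 moderate; 0.7 and above strong) → strong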